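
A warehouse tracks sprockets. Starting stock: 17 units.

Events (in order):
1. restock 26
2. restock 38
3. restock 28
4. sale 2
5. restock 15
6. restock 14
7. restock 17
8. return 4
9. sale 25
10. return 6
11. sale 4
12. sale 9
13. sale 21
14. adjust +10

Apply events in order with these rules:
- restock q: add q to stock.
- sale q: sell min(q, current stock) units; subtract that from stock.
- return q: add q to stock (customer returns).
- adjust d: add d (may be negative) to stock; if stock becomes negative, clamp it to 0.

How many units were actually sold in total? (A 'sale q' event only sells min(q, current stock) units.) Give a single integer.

Answer: 61

Derivation:
Processing events:
Start: stock = 17
  Event 1 (restock 26): 17 + 26 = 43
  Event 2 (restock 38): 43 + 38 = 81
  Event 3 (restock 28): 81 + 28 = 109
  Event 4 (sale 2): sell min(2,109)=2. stock: 109 - 2 = 107. total_sold = 2
  Event 5 (restock 15): 107 + 15 = 122
  Event 6 (restock 14): 122 + 14 = 136
  Event 7 (restock 17): 136 + 17 = 153
  Event 8 (return 4): 153 + 4 = 157
  Event 9 (sale 25): sell min(25,157)=25. stock: 157 - 25 = 132. total_sold = 27
  Event 10 (return 6): 132 + 6 = 138
  Event 11 (sale 4): sell min(4,138)=4. stock: 138 - 4 = 134. total_sold = 31
  Event 12 (sale 9): sell min(9,134)=9. stock: 134 - 9 = 125. total_sold = 40
  Event 13 (sale 21): sell min(21,125)=21. stock: 125 - 21 = 104. total_sold = 61
  Event 14 (adjust +10): 104 + 10 = 114
Final: stock = 114, total_sold = 61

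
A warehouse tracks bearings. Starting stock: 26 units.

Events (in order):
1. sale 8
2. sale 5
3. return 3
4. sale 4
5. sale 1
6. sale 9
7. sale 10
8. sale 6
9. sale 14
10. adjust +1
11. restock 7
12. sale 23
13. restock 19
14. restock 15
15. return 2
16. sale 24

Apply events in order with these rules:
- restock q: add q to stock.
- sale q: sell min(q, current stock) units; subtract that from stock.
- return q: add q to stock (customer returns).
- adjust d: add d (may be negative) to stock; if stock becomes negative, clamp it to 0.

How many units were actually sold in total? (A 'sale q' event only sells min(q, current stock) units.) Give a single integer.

Answer: 61

Derivation:
Processing events:
Start: stock = 26
  Event 1 (sale 8): sell min(8,26)=8. stock: 26 - 8 = 18. total_sold = 8
  Event 2 (sale 5): sell min(5,18)=5. stock: 18 - 5 = 13. total_sold = 13
  Event 3 (return 3): 13 + 3 = 16
  Event 4 (sale 4): sell min(4,16)=4. stock: 16 - 4 = 12. total_sold = 17
  Event 5 (sale 1): sell min(1,12)=1. stock: 12 - 1 = 11. total_sold = 18
  Event 6 (sale 9): sell min(9,11)=9. stock: 11 - 9 = 2. total_sold = 27
  Event 7 (sale 10): sell min(10,2)=2. stock: 2 - 2 = 0. total_sold = 29
  Event 8 (sale 6): sell min(6,0)=0. stock: 0 - 0 = 0. total_sold = 29
  Event 9 (sale 14): sell min(14,0)=0. stock: 0 - 0 = 0. total_sold = 29
  Event 10 (adjust +1): 0 + 1 = 1
  Event 11 (restock 7): 1 + 7 = 8
  Event 12 (sale 23): sell min(23,8)=8. stock: 8 - 8 = 0. total_sold = 37
  Event 13 (restock 19): 0 + 19 = 19
  Event 14 (restock 15): 19 + 15 = 34
  Event 15 (return 2): 34 + 2 = 36
  Event 16 (sale 24): sell min(24,36)=24. stock: 36 - 24 = 12. total_sold = 61
Final: stock = 12, total_sold = 61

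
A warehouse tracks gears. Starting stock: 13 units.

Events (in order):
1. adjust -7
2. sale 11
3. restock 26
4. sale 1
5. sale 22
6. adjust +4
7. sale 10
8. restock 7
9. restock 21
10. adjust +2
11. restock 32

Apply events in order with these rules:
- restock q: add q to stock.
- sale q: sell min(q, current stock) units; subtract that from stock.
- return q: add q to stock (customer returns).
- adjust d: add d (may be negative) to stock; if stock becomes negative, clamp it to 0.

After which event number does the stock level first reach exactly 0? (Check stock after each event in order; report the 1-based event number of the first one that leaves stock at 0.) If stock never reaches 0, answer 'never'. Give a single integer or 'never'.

Answer: 2

Derivation:
Processing events:
Start: stock = 13
  Event 1 (adjust -7): 13 + -7 = 6
  Event 2 (sale 11): sell min(11,6)=6. stock: 6 - 6 = 0. total_sold = 6
  Event 3 (restock 26): 0 + 26 = 26
  Event 4 (sale 1): sell min(1,26)=1. stock: 26 - 1 = 25. total_sold = 7
  Event 5 (sale 22): sell min(22,25)=22. stock: 25 - 22 = 3. total_sold = 29
  Event 6 (adjust +4): 3 + 4 = 7
  Event 7 (sale 10): sell min(10,7)=7. stock: 7 - 7 = 0. total_sold = 36
  Event 8 (restock 7): 0 + 7 = 7
  Event 9 (restock 21): 7 + 21 = 28
  Event 10 (adjust +2): 28 + 2 = 30
  Event 11 (restock 32): 30 + 32 = 62
Final: stock = 62, total_sold = 36

First zero at event 2.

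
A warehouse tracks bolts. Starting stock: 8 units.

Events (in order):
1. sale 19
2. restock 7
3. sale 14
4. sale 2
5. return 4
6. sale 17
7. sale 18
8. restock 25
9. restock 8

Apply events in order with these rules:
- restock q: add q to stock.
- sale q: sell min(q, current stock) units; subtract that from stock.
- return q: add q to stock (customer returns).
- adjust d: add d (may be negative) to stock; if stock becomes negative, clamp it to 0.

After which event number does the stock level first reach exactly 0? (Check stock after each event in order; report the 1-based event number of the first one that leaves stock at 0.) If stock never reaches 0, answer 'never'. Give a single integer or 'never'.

Answer: 1

Derivation:
Processing events:
Start: stock = 8
  Event 1 (sale 19): sell min(19,8)=8. stock: 8 - 8 = 0. total_sold = 8
  Event 2 (restock 7): 0 + 7 = 7
  Event 3 (sale 14): sell min(14,7)=7. stock: 7 - 7 = 0. total_sold = 15
  Event 4 (sale 2): sell min(2,0)=0. stock: 0 - 0 = 0. total_sold = 15
  Event 5 (return 4): 0 + 4 = 4
  Event 6 (sale 17): sell min(17,4)=4. stock: 4 - 4 = 0. total_sold = 19
  Event 7 (sale 18): sell min(18,0)=0. stock: 0 - 0 = 0. total_sold = 19
  Event 8 (restock 25): 0 + 25 = 25
  Event 9 (restock 8): 25 + 8 = 33
Final: stock = 33, total_sold = 19

First zero at event 1.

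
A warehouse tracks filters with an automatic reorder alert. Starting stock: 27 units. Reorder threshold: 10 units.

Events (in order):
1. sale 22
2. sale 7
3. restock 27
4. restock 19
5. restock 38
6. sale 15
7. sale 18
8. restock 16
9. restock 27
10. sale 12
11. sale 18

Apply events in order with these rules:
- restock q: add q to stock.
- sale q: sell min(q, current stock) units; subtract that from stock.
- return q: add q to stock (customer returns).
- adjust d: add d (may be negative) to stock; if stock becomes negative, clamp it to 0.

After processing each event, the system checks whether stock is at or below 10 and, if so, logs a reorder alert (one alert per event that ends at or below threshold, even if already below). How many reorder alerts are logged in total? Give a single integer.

Answer: 2

Derivation:
Processing events:
Start: stock = 27
  Event 1 (sale 22): sell min(22,27)=22. stock: 27 - 22 = 5. total_sold = 22
  Event 2 (sale 7): sell min(7,5)=5. stock: 5 - 5 = 0. total_sold = 27
  Event 3 (restock 27): 0 + 27 = 27
  Event 4 (restock 19): 27 + 19 = 46
  Event 5 (restock 38): 46 + 38 = 84
  Event 6 (sale 15): sell min(15,84)=15. stock: 84 - 15 = 69. total_sold = 42
  Event 7 (sale 18): sell min(18,69)=18. stock: 69 - 18 = 51. total_sold = 60
  Event 8 (restock 16): 51 + 16 = 67
  Event 9 (restock 27): 67 + 27 = 94
  Event 10 (sale 12): sell min(12,94)=12. stock: 94 - 12 = 82. total_sold = 72
  Event 11 (sale 18): sell min(18,82)=18. stock: 82 - 18 = 64. total_sold = 90
Final: stock = 64, total_sold = 90

Checking against threshold 10:
  After event 1: stock=5 <= 10 -> ALERT
  After event 2: stock=0 <= 10 -> ALERT
  After event 3: stock=27 > 10
  After event 4: stock=46 > 10
  After event 5: stock=84 > 10
  After event 6: stock=69 > 10
  After event 7: stock=51 > 10
  After event 8: stock=67 > 10
  After event 9: stock=94 > 10
  After event 10: stock=82 > 10
  After event 11: stock=64 > 10
Alert events: [1, 2]. Count = 2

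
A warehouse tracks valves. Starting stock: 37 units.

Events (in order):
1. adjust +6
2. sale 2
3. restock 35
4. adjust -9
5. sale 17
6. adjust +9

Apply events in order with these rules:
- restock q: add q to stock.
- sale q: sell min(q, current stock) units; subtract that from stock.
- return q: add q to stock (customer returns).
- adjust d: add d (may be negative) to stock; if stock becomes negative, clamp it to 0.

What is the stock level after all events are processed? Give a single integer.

Processing events:
Start: stock = 37
  Event 1 (adjust +6): 37 + 6 = 43
  Event 2 (sale 2): sell min(2,43)=2. stock: 43 - 2 = 41. total_sold = 2
  Event 3 (restock 35): 41 + 35 = 76
  Event 4 (adjust -9): 76 + -9 = 67
  Event 5 (sale 17): sell min(17,67)=17. stock: 67 - 17 = 50. total_sold = 19
  Event 6 (adjust +9): 50 + 9 = 59
Final: stock = 59, total_sold = 19

Answer: 59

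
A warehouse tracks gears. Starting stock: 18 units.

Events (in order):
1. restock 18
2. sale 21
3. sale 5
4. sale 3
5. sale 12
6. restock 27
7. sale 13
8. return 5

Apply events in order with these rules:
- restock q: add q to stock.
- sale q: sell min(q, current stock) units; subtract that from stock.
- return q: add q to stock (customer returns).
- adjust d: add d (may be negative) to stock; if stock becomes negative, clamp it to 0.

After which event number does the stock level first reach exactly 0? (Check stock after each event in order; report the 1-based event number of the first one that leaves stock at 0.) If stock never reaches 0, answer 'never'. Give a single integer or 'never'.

Answer: 5

Derivation:
Processing events:
Start: stock = 18
  Event 1 (restock 18): 18 + 18 = 36
  Event 2 (sale 21): sell min(21,36)=21. stock: 36 - 21 = 15. total_sold = 21
  Event 3 (sale 5): sell min(5,15)=5. stock: 15 - 5 = 10. total_sold = 26
  Event 4 (sale 3): sell min(3,10)=3. stock: 10 - 3 = 7. total_sold = 29
  Event 5 (sale 12): sell min(12,7)=7. stock: 7 - 7 = 0. total_sold = 36
  Event 6 (restock 27): 0 + 27 = 27
  Event 7 (sale 13): sell min(13,27)=13. stock: 27 - 13 = 14. total_sold = 49
  Event 8 (return 5): 14 + 5 = 19
Final: stock = 19, total_sold = 49

First zero at event 5.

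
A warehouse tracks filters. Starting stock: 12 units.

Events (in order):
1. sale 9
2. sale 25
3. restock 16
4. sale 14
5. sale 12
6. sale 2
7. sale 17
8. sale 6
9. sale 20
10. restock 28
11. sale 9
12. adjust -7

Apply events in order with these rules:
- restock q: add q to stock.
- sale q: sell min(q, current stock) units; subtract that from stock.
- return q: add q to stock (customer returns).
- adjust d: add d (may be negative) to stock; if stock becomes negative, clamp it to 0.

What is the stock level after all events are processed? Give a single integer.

Answer: 12

Derivation:
Processing events:
Start: stock = 12
  Event 1 (sale 9): sell min(9,12)=9. stock: 12 - 9 = 3. total_sold = 9
  Event 2 (sale 25): sell min(25,3)=3. stock: 3 - 3 = 0. total_sold = 12
  Event 3 (restock 16): 0 + 16 = 16
  Event 4 (sale 14): sell min(14,16)=14. stock: 16 - 14 = 2. total_sold = 26
  Event 5 (sale 12): sell min(12,2)=2. stock: 2 - 2 = 0. total_sold = 28
  Event 6 (sale 2): sell min(2,0)=0. stock: 0 - 0 = 0. total_sold = 28
  Event 7 (sale 17): sell min(17,0)=0. stock: 0 - 0 = 0. total_sold = 28
  Event 8 (sale 6): sell min(6,0)=0. stock: 0 - 0 = 0. total_sold = 28
  Event 9 (sale 20): sell min(20,0)=0. stock: 0 - 0 = 0. total_sold = 28
  Event 10 (restock 28): 0 + 28 = 28
  Event 11 (sale 9): sell min(9,28)=9. stock: 28 - 9 = 19. total_sold = 37
  Event 12 (adjust -7): 19 + -7 = 12
Final: stock = 12, total_sold = 37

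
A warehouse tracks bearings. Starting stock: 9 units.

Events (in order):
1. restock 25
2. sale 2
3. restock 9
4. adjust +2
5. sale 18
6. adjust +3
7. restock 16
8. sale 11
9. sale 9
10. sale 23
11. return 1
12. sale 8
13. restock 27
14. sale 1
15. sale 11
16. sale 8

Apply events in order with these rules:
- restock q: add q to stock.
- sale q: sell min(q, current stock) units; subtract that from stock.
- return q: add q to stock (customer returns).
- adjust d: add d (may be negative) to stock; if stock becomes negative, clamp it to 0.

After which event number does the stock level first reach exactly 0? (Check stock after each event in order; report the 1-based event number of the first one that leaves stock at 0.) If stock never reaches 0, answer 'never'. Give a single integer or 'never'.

Processing events:
Start: stock = 9
  Event 1 (restock 25): 9 + 25 = 34
  Event 2 (sale 2): sell min(2,34)=2. stock: 34 - 2 = 32. total_sold = 2
  Event 3 (restock 9): 32 + 9 = 41
  Event 4 (adjust +2): 41 + 2 = 43
  Event 5 (sale 18): sell min(18,43)=18. stock: 43 - 18 = 25. total_sold = 20
  Event 6 (adjust +3): 25 + 3 = 28
  Event 7 (restock 16): 28 + 16 = 44
  Event 8 (sale 11): sell min(11,44)=11. stock: 44 - 11 = 33. total_sold = 31
  Event 9 (sale 9): sell min(9,33)=9. stock: 33 - 9 = 24. total_sold = 40
  Event 10 (sale 23): sell min(23,24)=23. stock: 24 - 23 = 1. total_sold = 63
  Event 11 (return 1): 1 + 1 = 2
  Event 12 (sale 8): sell min(8,2)=2. stock: 2 - 2 = 0. total_sold = 65
  Event 13 (restock 27): 0 + 27 = 27
  Event 14 (sale 1): sell min(1,27)=1. stock: 27 - 1 = 26. total_sold = 66
  Event 15 (sale 11): sell min(11,26)=11. stock: 26 - 11 = 15. total_sold = 77
  Event 16 (sale 8): sell min(8,15)=8. stock: 15 - 8 = 7. total_sold = 85
Final: stock = 7, total_sold = 85

First zero at event 12.

Answer: 12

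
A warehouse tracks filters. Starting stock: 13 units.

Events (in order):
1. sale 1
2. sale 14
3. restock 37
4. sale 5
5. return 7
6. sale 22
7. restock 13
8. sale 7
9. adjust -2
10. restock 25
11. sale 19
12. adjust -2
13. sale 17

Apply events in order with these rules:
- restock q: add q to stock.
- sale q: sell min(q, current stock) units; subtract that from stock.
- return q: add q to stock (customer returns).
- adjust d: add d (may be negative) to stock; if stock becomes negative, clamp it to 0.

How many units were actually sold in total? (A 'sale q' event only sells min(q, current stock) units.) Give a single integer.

Processing events:
Start: stock = 13
  Event 1 (sale 1): sell min(1,13)=1. stock: 13 - 1 = 12. total_sold = 1
  Event 2 (sale 14): sell min(14,12)=12. stock: 12 - 12 = 0. total_sold = 13
  Event 3 (restock 37): 0 + 37 = 37
  Event 4 (sale 5): sell min(5,37)=5. stock: 37 - 5 = 32. total_sold = 18
  Event 5 (return 7): 32 + 7 = 39
  Event 6 (sale 22): sell min(22,39)=22. stock: 39 - 22 = 17. total_sold = 40
  Event 7 (restock 13): 17 + 13 = 30
  Event 8 (sale 7): sell min(7,30)=7. stock: 30 - 7 = 23. total_sold = 47
  Event 9 (adjust -2): 23 + -2 = 21
  Event 10 (restock 25): 21 + 25 = 46
  Event 11 (sale 19): sell min(19,46)=19. stock: 46 - 19 = 27. total_sold = 66
  Event 12 (adjust -2): 27 + -2 = 25
  Event 13 (sale 17): sell min(17,25)=17. stock: 25 - 17 = 8. total_sold = 83
Final: stock = 8, total_sold = 83

Answer: 83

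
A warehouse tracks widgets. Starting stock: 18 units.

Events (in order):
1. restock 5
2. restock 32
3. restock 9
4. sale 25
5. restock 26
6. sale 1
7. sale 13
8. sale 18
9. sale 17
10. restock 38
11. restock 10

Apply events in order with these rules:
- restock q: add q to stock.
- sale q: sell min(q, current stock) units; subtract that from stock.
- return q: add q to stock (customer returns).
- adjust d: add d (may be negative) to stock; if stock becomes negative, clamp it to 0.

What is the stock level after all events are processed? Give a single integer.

Processing events:
Start: stock = 18
  Event 1 (restock 5): 18 + 5 = 23
  Event 2 (restock 32): 23 + 32 = 55
  Event 3 (restock 9): 55 + 9 = 64
  Event 4 (sale 25): sell min(25,64)=25. stock: 64 - 25 = 39. total_sold = 25
  Event 5 (restock 26): 39 + 26 = 65
  Event 6 (sale 1): sell min(1,65)=1. stock: 65 - 1 = 64. total_sold = 26
  Event 7 (sale 13): sell min(13,64)=13. stock: 64 - 13 = 51. total_sold = 39
  Event 8 (sale 18): sell min(18,51)=18. stock: 51 - 18 = 33. total_sold = 57
  Event 9 (sale 17): sell min(17,33)=17. stock: 33 - 17 = 16. total_sold = 74
  Event 10 (restock 38): 16 + 38 = 54
  Event 11 (restock 10): 54 + 10 = 64
Final: stock = 64, total_sold = 74

Answer: 64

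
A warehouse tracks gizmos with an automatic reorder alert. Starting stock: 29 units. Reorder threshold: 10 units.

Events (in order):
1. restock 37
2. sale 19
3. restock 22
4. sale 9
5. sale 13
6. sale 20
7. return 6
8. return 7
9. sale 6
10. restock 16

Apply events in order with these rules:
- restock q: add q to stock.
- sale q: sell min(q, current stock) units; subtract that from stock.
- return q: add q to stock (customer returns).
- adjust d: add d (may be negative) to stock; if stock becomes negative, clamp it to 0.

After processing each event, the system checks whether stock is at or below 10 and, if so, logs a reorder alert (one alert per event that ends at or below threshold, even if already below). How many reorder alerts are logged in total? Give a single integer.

Answer: 0

Derivation:
Processing events:
Start: stock = 29
  Event 1 (restock 37): 29 + 37 = 66
  Event 2 (sale 19): sell min(19,66)=19. stock: 66 - 19 = 47. total_sold = 19
  Event 3 (restock 22): 47 + 22 = 69
  Event 4 (sale 9): sell min(9,69)=9. stock: 69 - 9 = 60. total_sold = 28
  Event 5 (sale 13): sell min(13,60)=13. stock: 60 - 13 = 47. total_sold = 41
  Event 6 (sale 20): sell min(20,47)=20. stock: 47 - 20 = 27. total_sold = 61
  Event 7 (return 6): 27 + 6 = 33
  Event 8 (return 7): 33 + 7 = 40
  Event 9 (sale 6): sell min(6,40)=6. stock: 40 - 6 = 34. total_sold = 67
  Event 10 (restock 16): 34 + 16 = 50
Final: stock = 50, total_sold = 67

Checking against threshold 10:
  After event 1: stock=66 > 10
  After event 2: stock=47 > 10
  After event 3: stock=69 > 10
  After event 4: stock=60 > 10
  After event 5: stock=47 > 10
  After event 6: stock=27 > 10
  After event 7: stock=33 > 10
  After event 8: stock=40 > 10
  After event 9: stock=34 > 10
  After event 10: stock=50 > 10
Alert events: []. Count = 0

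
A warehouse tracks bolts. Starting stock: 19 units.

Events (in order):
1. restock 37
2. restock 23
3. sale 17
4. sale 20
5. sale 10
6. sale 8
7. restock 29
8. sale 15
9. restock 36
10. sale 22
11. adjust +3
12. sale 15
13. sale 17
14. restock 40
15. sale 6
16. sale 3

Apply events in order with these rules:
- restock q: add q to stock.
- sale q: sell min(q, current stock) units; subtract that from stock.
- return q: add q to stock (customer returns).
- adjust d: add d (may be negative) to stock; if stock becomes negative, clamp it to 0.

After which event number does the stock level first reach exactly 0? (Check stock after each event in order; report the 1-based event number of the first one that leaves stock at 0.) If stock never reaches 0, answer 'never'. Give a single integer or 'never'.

Processing events:
Start: stock = 19
  Event 1 (restock 37): 19 + 37 = 56
  Event 2 (restock 23): 56 + 23 = 79
  Event 3 (sale 17): sell min(17,79)=17. stock: 79 - 17 = 62. total_sold = 17
  Event 4 (sale 20): sell min(20,62)=20. stock: 62 - 20 = 42. total_sold = 37
  Event 5 (sale 10): sell min(10,42)=10. stock: 42 - 10 = 32. total_sold = 47
  Event 6 (sale 8): sell min(8,32)=8. stock: 32 - 8 = 24. total_sold = 55
  Event 7 (restock 29): 24 + 29 = 53
  Event 8 (sale 15): sell min(15,53)=15. stock: 53 - 15 = 38. total_sold = 70
  Event 9 (restock 36): 38 + 36 = 74
  Event 10 (sale 22): sell min(22,74)=22. stock: 74 - 22 = 52. total_sold = 92
  Event 11 (adjust +3): 52 + 3 = 55
  Event 12 (sale 15): sell min(15,55)=15. stock: 55 - 15 = 40. total_sold = 107
  Event 13 (sale 17): sell min(17,40)=17. stock: 40 - 17 = 23. total_sold = 124
  Event 14 (restock 40): 23 + 40 = 63
  Event 15 (sale 6): sell min(6,63)=6. stock: 63 - 6 = 57. total_sold = 130
  Event 16 (sale 3): sell min(3,57)=3. stock: 57 - 3 = 54. total_sold = 133
Final: stock = 54, total_sold = 133

Stock never reaches 0.

Answer: never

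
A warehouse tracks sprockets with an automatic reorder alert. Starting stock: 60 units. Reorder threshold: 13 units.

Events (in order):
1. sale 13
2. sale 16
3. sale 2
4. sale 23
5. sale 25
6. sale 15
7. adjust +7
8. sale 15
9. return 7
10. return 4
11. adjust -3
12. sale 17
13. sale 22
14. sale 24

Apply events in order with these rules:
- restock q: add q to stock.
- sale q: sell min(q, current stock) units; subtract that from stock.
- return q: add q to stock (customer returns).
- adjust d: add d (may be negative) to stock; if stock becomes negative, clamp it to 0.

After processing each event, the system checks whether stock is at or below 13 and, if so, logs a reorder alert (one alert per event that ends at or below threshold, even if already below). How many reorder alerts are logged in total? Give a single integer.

Processing events:
Start: stock = 60
  Event 1 (sale 13): sell min(13,60)=13. stock: 60 - 13 = 47. total_sold = 13
  Event 2 (sale 16): sell min(16,47)=16. stock: 47 - 16 = 31. total_sold = 29
  Event 3 (sale 2): sell min(2,31)=2. stock: 31 - 2 = 29. total_sold = 31
  Event 4 (sale 23): sell min(23,29)=23. stock: 29 - 23 = 6. total_sold = 54
  Event 5 (sale 25): sell min(25,6)=6. stock: 6 - 6 = 0. total_sold = 60
  Event 6 (sale 15): sell min(15,0)=0. stock: 0 - 0 = 0. total_sold = 60
  Event 7 (adjust +7): 0 + 7 = 7
  Event 8 (sale 15): sell min(15,7)=7. stock: 7 - 7 = 0. total_sold = 67
  Event 9 (return 7): 0 + 7 = 7
  Event 10 (return 4): 7 + 4 = 11
  Event 11 (adjust -3): 11 + -3 = 8
  Event 12 (sale 17): sell min(17,8)=8. stock: 8 - 8 = 0. total_sold = 75
  Event 13 (sale 22): sell min(22,0)=0. stock: 0 - 0 = 0. total_sold = 75
  Event 14 (sale 24): sell min(24,0)=0. stock: 0 - 0 = 0. total_sold = 75
Final: stock = 0, total_sold = 75

Checking against threshold 13:
  After event 1: stock=47 > 13
  After event 2: stock=31 > 13
  After event 3: stock=29 > 13
  After event 4: stock=6 <= 13 -> ALERT
  After event 5: stock=0 <= 13 -> ALERT
  After event 6: stock=0 <= 13 -> ALERT
  After event 7: stock=7 <= 13 -> ALERT
  After event 8: stock=0 <= 13 -> ALERT
  After event 9: stock=7 <= 13 -> ALERT
  After event 10: stock=11 <= 13 -> ALERT
  After event 11: stock=8 <= 13 -> ALERT
  After event 12: stock=0 <= 13 -> ALERT
  After event 13: stock=0 <= 13 -> ALERT
  After event 14: stock=0 <= 13 -> ALERT
Alert events: [4, 5, 6, 7, 8, 9, 10, 11, 12, 13, 14]. Count = 11

Answer: 11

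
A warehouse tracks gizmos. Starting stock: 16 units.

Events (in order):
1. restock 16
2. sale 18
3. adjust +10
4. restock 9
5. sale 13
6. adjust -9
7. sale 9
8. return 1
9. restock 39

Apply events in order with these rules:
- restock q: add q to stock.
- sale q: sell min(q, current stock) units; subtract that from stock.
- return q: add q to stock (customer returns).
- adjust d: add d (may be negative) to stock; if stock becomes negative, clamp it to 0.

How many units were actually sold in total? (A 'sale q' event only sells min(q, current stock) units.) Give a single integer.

Answer: 40

Derivation:
Processing events:
Start: stock = 16
  Event 1 (restock 16): 16 + 16 = 32
  Event 2 (sale 18): sell min(18,32)=18. stock: 32 - 18 = 14. total_sold = 18
  Event 3 (adjust +10): 14 + 10 = 24
  Event 4 (restock 9): 24 + 9 = 33
  Event 5 (sale 13): sell min(13,33)=13. stock: 33 - 13 = 20. total_sold = 31
  Event 6 (adjust -9): 20 + -9 = 11
  Event 7 (sale 9): sell min(9,11)=9. stock: 11 - 9 = 2. total_sold = 40
  Event 8 (return 1): 2 + 1 = 3
  Event 9 (restock 39): 3 + 39 = 42
Final: stock = 42, total_sold = 40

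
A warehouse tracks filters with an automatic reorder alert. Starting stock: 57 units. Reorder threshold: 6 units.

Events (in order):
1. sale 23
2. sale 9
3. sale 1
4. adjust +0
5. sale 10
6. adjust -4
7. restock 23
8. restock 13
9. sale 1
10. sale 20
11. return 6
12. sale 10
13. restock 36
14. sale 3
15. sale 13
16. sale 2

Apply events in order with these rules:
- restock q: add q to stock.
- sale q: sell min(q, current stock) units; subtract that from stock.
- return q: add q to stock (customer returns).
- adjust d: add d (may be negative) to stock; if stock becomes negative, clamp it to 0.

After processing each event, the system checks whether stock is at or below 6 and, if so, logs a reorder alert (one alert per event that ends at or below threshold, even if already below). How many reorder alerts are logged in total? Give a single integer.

Processing events:
Start: stock = 57
  Event 1 (sale 23): sell min(23,57)=23. stock: 57 - 23 = 34. total_sold = 23
  Event 2 (sale 9): sell min(9,34)=9. stock: 34 - 9 = 25. total_sold = 32
  Event 3 (sale 1): sell min(1,25)=1. stock: 25 - 1 = 24. total_sold = 33
  Event 4 (adjust +0): 24 + 0 = 24
  Event 5 (sale 10): sell min(10,24)=10. stock: 24 - 10 = 14. total_sold = 43
  Event 6 (adjust -4): 14 + -4 = 10
  Event 7 (restock 23): 10 + 23 = 33
  Event 8 (restock 13): 33 + 13 = 46
  Event 9 (sale 1): sell min(1,46)=1. stock: 46 - 1 = 45. total_sold = 44
  Event 10 (sale 20): sell min(20,45)=20. stock: 45 - 20 = 25. total_sold = 64
  Event 11 (return 6): 25 + 6 = 31
  Event 12 (sale 10): sell min(10,31)=10. stock: 31 - 10 = 21. total_sold = 74
  Event 13 (restock 36): 21 + 36 = 57
  Event 14 (sale 3): sell min(3,57)=3. stock: 57 - 3 = 54. total_sold = 77
  Event 15 (sale 13): sell min(13,54)=13. stock: 54 - 13 = 41. total_sold = 90
  Event 16 (sale 2): sell min(2,41)=2. stock: 41 - 2 = 39. total_sold = 92
Final: stock = 39, total_sold = 92

Checking against threshold 6:
  After event 1: stock=34 > 6
  After event 2: stock=25 > 6
  After event 3: stock=24 > 6
  After event 4: stock=24 > 6
  After event 5: stock=14 > 6
  After event 6: stock=10 > 6
  After event 7: stock=33 > 6
  After event 8: stock=46 > 6
  After event 9: stock=45 > 6
  After event 10: stock=25 > 6
  After event 11: stock=31 > 6
  After event 12: stock=21 > 6
  After event 13: stock=57 > 6
  After event 14: stock=54 > 6
  After event 15: stock=41 > 6
  After event 16: stock=39 > 6
Alert events: []. Count = 0

Answer: 0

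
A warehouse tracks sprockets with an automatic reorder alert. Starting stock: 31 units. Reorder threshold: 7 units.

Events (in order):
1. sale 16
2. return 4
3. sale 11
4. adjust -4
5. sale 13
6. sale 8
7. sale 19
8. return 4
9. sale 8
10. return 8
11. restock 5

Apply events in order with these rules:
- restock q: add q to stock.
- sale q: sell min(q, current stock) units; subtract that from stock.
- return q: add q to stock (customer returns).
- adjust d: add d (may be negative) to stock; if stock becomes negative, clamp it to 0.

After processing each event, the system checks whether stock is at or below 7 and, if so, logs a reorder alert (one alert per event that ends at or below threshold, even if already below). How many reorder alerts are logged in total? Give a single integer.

Processing events:
Start: stock = 31
  Event 1 (sale 16): sell min(16,31)=16. stock: 31 - 16 = 15. total_sold = 16
  Event 2 (return 4): 15 + 4 = 19
  Event 3 (sale 11): sell min(11,19)=11. stock: 19 - 11 = 8. total_sold = 27
  Event 4 (adjust -4): 8 + -4 = 4
  Event 5 (sale 13): sell min(13,4)=4. stock: 4 - 4 = 0. total_sold = 31
  Event 6 (sale 8): sell min(8,0)=0. stock: 0 - 0 = 0. total_sold = 31
  Event 7 (sale 19): sell min(19,0)=0. stock: 0 - 0 = 0. total_sold = 31
  Event 8 (return 4): 0 + 4 = 4
  Event 9 (sale 8): sell min(8,4)=4. stock: 4 - 4 = 0. total_sold = 35
  Event 10 (return 8): 0 + 8 = 8
  Event 11 (restock 5): 8 + 5 = 13
Final: stock = 13, total_sold = 35

Checking against threshold 7:
  After event 1: stock=15 > 7
  After event 2: stock=19 > 7
  After event 3: stock=8 > 7
  After event 4: stock=4 <= 7 -> ALERT
  After event 5: stock=0 <= 7 -> ALERT
  After event 6: stock=0 <= 7 -> ALERT
  After event 7: stock=0 <= 7 -> ALERT
  After event 8: stock=4 <= 7 -> ALERT
  After event 9: stock=0 <= 7 -> ALERT
  After event 10: stock=8 > 7
  After event 11: stock=13 > 7
Alert events: [4, 5, 6, 7, 8, 9]. Count = 6

Answer: 6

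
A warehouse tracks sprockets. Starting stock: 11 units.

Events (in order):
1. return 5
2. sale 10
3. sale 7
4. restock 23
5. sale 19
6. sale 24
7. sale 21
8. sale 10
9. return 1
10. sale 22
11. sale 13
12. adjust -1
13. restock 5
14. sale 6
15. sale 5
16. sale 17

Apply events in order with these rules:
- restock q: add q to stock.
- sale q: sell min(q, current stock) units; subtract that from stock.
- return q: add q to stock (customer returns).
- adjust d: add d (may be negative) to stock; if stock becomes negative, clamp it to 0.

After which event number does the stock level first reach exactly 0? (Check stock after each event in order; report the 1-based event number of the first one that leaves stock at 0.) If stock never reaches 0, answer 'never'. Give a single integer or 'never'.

Answer: 3

Derivation:
Processing events:
Start: stock = 11
  Event 1 (return 5): 11 + 5 = 16
  Event 2 (sale 10): sell min(10,16)=10. stock: 16 - 10 = 6. total_sold = 10
  Event 3 (sale 7): sell min(7,6)=6. stock: 6 - 6 = 0. total_sold = 16
  Event 4 (restock 23): 0 + 23 = 23
  Event 5 (sale 19): sell min(19,23)=19. stock: 23 - 19 = 4. total_sold = 35
  Event 6 (sale 24): sell min(24,4)=4. stock: 4 - 4 = 0. total_sold = 39
  Event 7 (sale 21): sell min(21,0)=0. stock: 0 - 0 = 0. total_sold = 39
  Event 8 (sale 10): sell min(10,0)=0. stock: 0 - 0 = 0. total_sold = 39
  Event 9 (return 1): 0 + 1 = 1
  Event 10 (sale 22): sell min(22,1)=1. stock: 1 - 1 = 0. total_sold = 40
  Event 11 (sale 13): sell min(13,0)=0. stock: 0 - 0 = 0. total_sold = 40
  Event 12 (adjust -1): 0 + -1 = 0 (clamped to 0)
  Event 13 (restock 5): 0 + 5 = 5
  Event 14 (sale 6): sell min(6,5)=5. stock: 5 - 5 = 0. total_sold = 45
  Event 15 (sale 5): sell min(5,0)=0. stock: 0 - 0 = 0. total_sold = 45
  Event 16 (sale 17): sell min(17,0)=0. stock: 0 - 0 = 0. total_sold = 45
Final: stock = 0, total_sold = 45

First zero at event 3.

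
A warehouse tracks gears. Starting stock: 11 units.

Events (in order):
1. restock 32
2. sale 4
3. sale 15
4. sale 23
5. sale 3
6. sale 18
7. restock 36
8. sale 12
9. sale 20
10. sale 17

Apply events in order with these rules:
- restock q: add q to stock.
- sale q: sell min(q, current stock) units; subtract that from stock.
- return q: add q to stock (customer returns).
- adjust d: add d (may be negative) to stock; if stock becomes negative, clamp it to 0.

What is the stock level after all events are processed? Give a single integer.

Answer: 0

Derivation:
Processing events:
Start: stock = 11
  Event 1 (restock 32): 11 + 32 = 43
  Event 2 (sale 4): sell min(4,43)=4. stock: 43 - 4 = 39. total_sold = 4
  Event 3 (sale 15): sell min(15,39)=15. stock: 39 - 15 = 24. total_sold = 19
  Event 4 (sale 23): sell min(23,24)=23. stock: 24 - 23 = 1. total_sold = 42
  Event 5 (sale 3): sell min(3,1)=1. stock: 1 - 1 = 0. total_sold = 43
  Event 6 (sale 18): sell min(18,0)=0. stock: 0 - 0 = 0. total_sold = 43
  Event 7 (restock 36): 0 + 36 = 36
  Event 8 (sale 12): sell min(12,36)=12. stock: 36 - 12 = 24. total_sold = 55
  Event 9 (sale 20): sell min(20,24)=20. stock: 24 - 20 = 4. total_sold = 75
  Event 10 (sale 17): sell min(17,4)=4. stock: 4 - 4 = 0. total_sold = 79
Final: stock = 0, total_sold = 79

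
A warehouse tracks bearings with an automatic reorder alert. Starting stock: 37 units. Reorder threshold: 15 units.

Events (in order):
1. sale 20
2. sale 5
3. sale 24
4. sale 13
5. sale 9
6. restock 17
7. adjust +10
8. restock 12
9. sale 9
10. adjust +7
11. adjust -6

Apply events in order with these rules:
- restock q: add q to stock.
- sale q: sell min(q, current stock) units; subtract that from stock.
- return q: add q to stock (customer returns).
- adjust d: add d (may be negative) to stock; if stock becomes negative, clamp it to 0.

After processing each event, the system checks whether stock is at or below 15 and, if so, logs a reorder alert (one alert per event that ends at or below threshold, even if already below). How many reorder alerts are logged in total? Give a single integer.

Answer: 4

Derivation:
Processing events:
Start: stock = 37
  Event 1 (sale 20): sell min(20,37)=20. stock: 37 - 20 = 17. total_sold = 20
  Event 2 (sale 5): sell min(5,17)=5. stock: 17 - 5 = 12. total_sold = 25
  Event 3 (sale 24): sell min(24,12)=12. stock: 12 - 12 = 0. total_sold = 37
  Event 4 (sale 13): sell min(13,0)=0. stock: 0 - 0 = 0. total_sold = 37
  Event 5 (sale 9): sell min(9,0)=0. stock: 0 - 0 = 0. total_sold = 37
  Event 6 (restock 17): 0 + 17 = 17
  Event 7 (adjust +10): 17 + 10 = 27
  Event 8 (restock 12): 27 + 12 = 39
  Event 9 (sale 9): sell min(9,39)=9. stock: 39 - 9 = 30. total_sold = 46
  Event 10 (adjust +7): 30 + 7 = 37
  Event 11 (adjust -6): 37 + -6 = 31
Final: stock = 31, total_sold = 46

Checking against threshold 15:
  After event 1: stock=17 > 15
  After event 2: stock=12 <= 15 -> ALERT
  After event 3: stock=0 <= 15 -> ALERT
  After event 4: stock=0 <= 15 -> ALERT
  After event 5: stock=0 <= 15 -> ALERT
  After event 6: stock=17 > 15
  After event 7: stock=27 > 15
  After event 8: stock=39 > 15
  After event 9: stock=30 > 15
  After event 10: stock=37 > 15
  After event 11: stock=31 > 15
Alert events: [2, 3, 4, 5]. Count = 4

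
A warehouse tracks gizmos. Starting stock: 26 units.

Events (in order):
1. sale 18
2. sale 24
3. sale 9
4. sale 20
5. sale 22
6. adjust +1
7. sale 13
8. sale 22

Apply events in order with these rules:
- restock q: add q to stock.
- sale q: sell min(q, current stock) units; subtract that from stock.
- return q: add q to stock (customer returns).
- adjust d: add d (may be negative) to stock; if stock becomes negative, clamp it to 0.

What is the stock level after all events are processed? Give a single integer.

Answer: 0

Derivation:
Processing events:
Start: stock = 26
  Event 1 (sale 18): sell min(18,26)=18. stock: 26 - 18 = 8. total_sold = 18
  Event 2 (sale 24): sell min(24,8)=8. stock: 8 - 8 = 0. total_sold = 26
  Event 3 (sale 9): sell min(9,0)=0. stock: 0 - 0 = 0. total_sold = 26
  Event 4 (sale 20): sell min(20,0)=0. stock: 0 - 0 = 0. total_sold = 26
  Event 5 (sale 22): sell min(22,0)=0. stock: 0 - 0 = 0. total_sold = 26
  Event 6 (adjust +1): 0 + 1 = 1
  Event 7 (sale 13): sell min(13,1)=1. stock: 1 - 1 = 0. total_sold = 27
  Event 8 (sale 22): sell min(22,0)=0. stock: 0 - 0 = 0. total_sold = 27
Final: stock = 0, total_sold = 27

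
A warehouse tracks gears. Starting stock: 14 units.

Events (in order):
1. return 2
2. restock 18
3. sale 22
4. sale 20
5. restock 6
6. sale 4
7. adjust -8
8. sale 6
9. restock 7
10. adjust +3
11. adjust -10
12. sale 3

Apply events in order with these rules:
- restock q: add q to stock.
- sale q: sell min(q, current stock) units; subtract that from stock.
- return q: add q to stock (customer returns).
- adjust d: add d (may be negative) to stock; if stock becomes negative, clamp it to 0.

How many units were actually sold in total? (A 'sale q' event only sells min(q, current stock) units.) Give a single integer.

Processing events:
Start: stock = 14
  Event 1 (return 2): 14 + 2 = 16
  Event 2 (restock 18): 16 + 18 = 34
  Event 3 (sale 22): sell min(22,34)=22. stock: 34 - 22 = 12. total_sold = 22
  Event 4 (sale 20): sell min(20,12)=12. stock: 12 - 12 = 0. total_sold = 34
  Event 5 (restock 6): 0 + 6 = 6
  Event 6 (sale 4): sell min(4,6)=4. stock: 6 - 4 = 2. total_sold = 38
  Event 7 (adjust -8): 2 + -8 = 0 (clamped to 0)
  Event 8 (sale 6): sell min(6,0)=0. stock: 0 - 0 = 0. total_sold = 38
  Event 9 (restock 7): 0 + 7 = 7
  Event 10 (adjust +3): 7 + 3 = 10
  Event 11 (adjust -10): 10 + -10 = 0
  Event 12 (sale 3): sell min(3,0)=0. stock: 0 - 0 = 0. total_sold = 38
Final: stock = 0, total_sold = 38

Answer: 38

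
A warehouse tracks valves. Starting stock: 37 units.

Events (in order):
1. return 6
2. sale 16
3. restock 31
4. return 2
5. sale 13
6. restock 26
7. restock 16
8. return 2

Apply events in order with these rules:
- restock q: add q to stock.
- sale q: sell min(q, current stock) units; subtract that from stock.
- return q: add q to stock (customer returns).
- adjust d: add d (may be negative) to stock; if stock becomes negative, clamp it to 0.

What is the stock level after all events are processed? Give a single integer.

Answer: 91

Derivation:
Processing events:
Start: stock = 37
  Event 1 (return 6): 37 + 6 = 43
  Event 2 (sale 16): sell min(16,43)=16. stock: 43 - 16 = 27. total_sold = 16
  Event 3 (restock 31): 27 + 31 = 58
  Event 4 (return 2): 58 + 2 = 60
  Event 5 (sale 13): sell min(13,60)=13. stock: 60 - 13 = 47. total_sold = 29
  Event 6 (restock 26): 47 + 26 = 73
  Event 7 (restock 16): 73 + 16 = 89
  Event 8 (return 2): 89 + 2 = 91
Final: stock = 91, total_sold = 29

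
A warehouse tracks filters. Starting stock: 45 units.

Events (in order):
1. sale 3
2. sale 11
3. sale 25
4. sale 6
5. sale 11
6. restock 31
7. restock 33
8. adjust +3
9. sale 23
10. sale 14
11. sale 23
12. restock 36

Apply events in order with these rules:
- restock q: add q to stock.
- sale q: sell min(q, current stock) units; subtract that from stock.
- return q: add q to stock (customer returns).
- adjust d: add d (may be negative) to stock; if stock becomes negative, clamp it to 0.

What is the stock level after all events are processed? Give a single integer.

Answer: 43

Derivation:
Processing events:
Start: stock = 45
  Event 1 (sale 3): sell min(3,45)=3. stock: 45 - 3 = 42. total_sold = 3
  Event 2 (sale 11): sell min(11,42)=11. stock: 42 - 11 = 31. total_sold = 14
  Event 3 (sale 25): sell min(25,31)=25. stock: 31 - 25 = 6. total_sold = 39
  Event 4 (sale 6): sell min(6,6)=6. stock: 6 - 6 = 0. total_sold = 45
  Event 5 (sale 11): sell min(11,0)=0. stock: 0 - 0 = 0. total_sold = 45
  Event 6 (restock 31): 0 + 31 = 31
  Event 7 (restock 33): 31 + 33 = 64
  Event 8 (adjust +3): 64 + 3 = 67
  Event 9 (sale 23): sell min(23,67)=23. stock: 67 - 23 = 44. total_sold = 68
  Event 10 (sale 14): sell min(14,44)=14. stock: 44 - 14 = 30. total_sold = 82
  Event 11 (sale 23): sell min(23,30)=23. stock: 30 - 23 = 7. total_sold = 105
  Event 12 (restock 36): 7 + 36 = 43
Final: stock = 43, total_sold = 105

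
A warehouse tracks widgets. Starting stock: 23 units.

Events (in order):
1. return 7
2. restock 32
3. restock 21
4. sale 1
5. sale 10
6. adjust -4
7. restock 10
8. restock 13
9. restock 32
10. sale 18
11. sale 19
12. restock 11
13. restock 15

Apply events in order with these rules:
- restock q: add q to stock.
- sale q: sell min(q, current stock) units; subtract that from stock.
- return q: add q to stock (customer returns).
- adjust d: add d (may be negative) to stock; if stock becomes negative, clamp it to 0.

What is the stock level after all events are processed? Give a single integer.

Answer: 112

Derivation:
Processing events:
Start: stock = 23
  Event 1 (return 7): 23 + 7 = 30
  Event 2 (restock 32): 30 + 32 = 62
  Event 3 (restock 21): 62 + 21 = 83
  Event 4 (sale 1): sell min(1,83)=1. stock: 83 - 1 = 82. total_sold = 1
  Event 5 (sale 10): sell min(10,82)=10. stock: 82 - 10 = 72. total_sold = 11
  Event 6 (adjust -4): 72 + -4 = 68
  Event 7 (restock 10): 68 + 10 = 78
  Event 8 (restock 13): 78 + 13 = 91
  Event 9 (restock 32): 91 + 32 = 123
  Event 10 (sale 18): sell min(18,123)=18. stock: 123 - 18 = 105. total_sold = 29
  Event 11 (sale 19): sell min(19,105)=19. stock: 105 - 19 = 86. total_sold = 48
  Event 12 (restock 11): 86 + 11 = 97
  Event 13 (restock 15): 97 + 15 = 112
Final: stock = 112, total_sold = 48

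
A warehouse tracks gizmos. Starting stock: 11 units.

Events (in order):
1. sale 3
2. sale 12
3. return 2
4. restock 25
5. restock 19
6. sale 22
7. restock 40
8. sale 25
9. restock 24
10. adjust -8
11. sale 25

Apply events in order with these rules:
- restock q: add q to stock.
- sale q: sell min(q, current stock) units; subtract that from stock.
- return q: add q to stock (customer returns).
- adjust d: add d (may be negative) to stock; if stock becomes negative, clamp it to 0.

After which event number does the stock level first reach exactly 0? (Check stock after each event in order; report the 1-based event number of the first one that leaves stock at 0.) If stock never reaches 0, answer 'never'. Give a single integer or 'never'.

Answer: 2

Derivation:
Processing events:
Start: stock = 11
  Event 1 (sale 3): sell min(3,11)=3. stock: 11 - 3 = 8. total_sold = 3
  Event 2 (sale 12): sell min(12,8)=8. stock: 8 - 8 = 0. total_sold = 11
  Event 3 (return 2): 0 + 2 = 2
  Event 4 (restock 25): 2 + 25 = 27
  Event 5 (restock 19): 27 + 19 = 46
  Event 6 (sale 22): sell min(22,46)=22. stock: 46 - 22 = 24. total_sold = 33
  Event 7 (restock 40): 24 + 40 = 64
  Event 8 (sale 25): sell min(25,64)=25. stock: 64 - 25 = 39. total_sold = 58
  Event 9 (restock 24): 39 + 24 = 63
  Event 10 (adjust -8): 63 + -8 = 55
  Event 11 (sale 25): sell min(25,55)=25. stock: 55 - 25 = 30. total_sold = 83
Final: stock = 30, total_sold = 83

First zero at event 2.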